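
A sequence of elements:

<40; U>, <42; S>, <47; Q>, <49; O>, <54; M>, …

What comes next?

<56; K>

First entry: alternating steps +2, +5, +2, +5, …; 40, 42, 47, 49, 54 → 56.
Letter: U, S, Q, O, M → K (letters move back 2 places in the alphabet).
Combining the parts gives <56; K>.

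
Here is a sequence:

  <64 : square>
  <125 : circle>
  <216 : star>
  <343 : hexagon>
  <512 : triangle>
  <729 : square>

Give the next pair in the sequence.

For the first component, perfect cubes: 4³, 5³, 6³, …: 64, 125, 216, 343, 512, 729 → 1000.
Shape goes square, circle, star, hexagon, triangle, square → circle (repeats square → circle → star → hexagon → triangle).
Putting it together: <1000 : circle>.

<1000 : circle>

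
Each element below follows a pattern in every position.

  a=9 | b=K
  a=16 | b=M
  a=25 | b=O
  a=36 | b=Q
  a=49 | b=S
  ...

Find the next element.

A goes 9, 16, 25, 36, 49 → 64 (perfect squares: 3², 4², 5², …).
B goes K, M, O, Q, S → U (letters move forward 2 places in the alphabet).
So the next element is a=64 | b=U.

a=64 | b=U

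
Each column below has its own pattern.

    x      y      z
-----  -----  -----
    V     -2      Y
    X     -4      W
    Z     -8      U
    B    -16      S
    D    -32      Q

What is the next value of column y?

-64

Column x: letters move forward 2 places in the alphabet, wrapping Z→A; V, X, Z, B, D → F.
Column y — ×2 each step: -2, -4, -8, -16, -32 → -64.
Column z: letters move back 2 places in the alphabet; Y, W, U, S, Q → O.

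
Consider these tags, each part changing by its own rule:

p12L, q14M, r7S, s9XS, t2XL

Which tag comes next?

Letter: letters move forward 1 place in the alphabet, so p, q, r, s, t → u.
Second component: 12, 14, 7, 9, 2 → 4 (alternating steps +2, −7, +2, −7, …).
Size: runs backward through clothing sizes XS→XL; L, M, S, XS, XL → L.
Putting it together: u4L.

u4L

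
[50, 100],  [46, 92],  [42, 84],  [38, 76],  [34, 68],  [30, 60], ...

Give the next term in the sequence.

[26, 52]

First component — −4 each step: 50, 46, 42, 38, 34, 30 → 26.
For the second component, always 2 × the first component: 100, 92, 84, 76, 68, 60 → 52.
Putting it together: [26, 52].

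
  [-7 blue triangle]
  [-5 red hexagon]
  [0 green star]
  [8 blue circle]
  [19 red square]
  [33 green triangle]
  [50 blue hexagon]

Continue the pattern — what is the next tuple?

[70 red star]

First entry: differences are 2, 5, 8, … (increasing by 3 each time), so -7, -5, 0, 8, 19, 33, 50 → 70.
For the colour, repeats blue → red → green: blue, red, green, blue, red, green, blue → red.
Shape goes triangle, hexagon, star, circle, square, triangle, hexagon → star (repeats triangle → hexagon → star → circle → square).
So the next tuple is [70 red star].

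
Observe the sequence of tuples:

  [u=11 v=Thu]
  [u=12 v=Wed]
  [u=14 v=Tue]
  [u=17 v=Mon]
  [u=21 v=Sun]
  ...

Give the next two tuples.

U: differences are 1, 2, 3, … (increasing by 1 each time); 11, 12, 14, 17, 21 → 26 → 32.
V — runs backward through the weekdays Mon→Sun: Thu, Wed, Tue, Mon, Sun → Sat → Fri.
Putting the parts together: [u=26 v=Sat] and then [u=32 v=Fri].

[u=26 v=Sat], [u=32 v=Fri]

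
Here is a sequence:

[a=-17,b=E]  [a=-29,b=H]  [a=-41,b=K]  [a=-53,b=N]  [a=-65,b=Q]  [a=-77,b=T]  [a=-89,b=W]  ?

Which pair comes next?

For the a, −12 each step: -17, -29, -41, -53, -65, -77, -89 → -101.
B: letters move forward 3 places in the alphabet; E, H, K, N, Q, T, W → Z.
So the next pair is [a=-101,b=Z].

[a=-101,b=Z]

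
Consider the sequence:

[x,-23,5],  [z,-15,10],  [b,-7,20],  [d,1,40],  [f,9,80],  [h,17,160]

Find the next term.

Letter: letters move forward 2 places in the alphabet, wrapping Z→A; x, z, b, d, f, h → j.
Second entry: -23, -15, -7, 1, 9, 17 → 25 (+8 each step).
Third entry goes 5, 10, 20, 40, 80, 160 → 320 (×2 each step).
Putting it together: [j,25,320].

[j,25,320]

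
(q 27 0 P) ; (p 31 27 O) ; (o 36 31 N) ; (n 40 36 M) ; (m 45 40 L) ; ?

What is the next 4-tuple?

First letter: q, p, o, n, m → l (letters move back 1 place in the alphabet).
Second coordinate — alternating steps +4, +5, +4, +5, …: 27, 31, 36, 40, 45 → 49.
Third coordinate goes 0, 27, 31, 36, 40 → 45 (always the previous value of the second coordinate).
Second letter — letters move back 1 place in the alphabet: P, O, N, M, L → K.
Putting it together: (l 49 45 K).

(l 49 45 K)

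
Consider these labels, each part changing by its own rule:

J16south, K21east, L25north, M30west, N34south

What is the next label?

O39east

Letter — letters move forward 1 place in the alphabet: J, K, L, M, N → O.
Second component: alternating steps +5, +4, +5, +4, …, so 16, 21, 25, 30, 34 → 39.
Direction: repeats south → east → north → west, so south, east, north, west, south → east.
So the next label is O39east.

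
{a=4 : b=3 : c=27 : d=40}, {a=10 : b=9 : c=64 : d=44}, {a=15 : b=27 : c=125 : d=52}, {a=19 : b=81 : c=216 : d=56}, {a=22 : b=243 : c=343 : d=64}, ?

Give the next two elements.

{a=24 : b=729 : c=512 : d=68}, {a=25 : b=2187 : c=729 : d=76}

A: 4, 10, 15, 19, 22 → 24 → 25 (differences are 6, 5, 4, … (decreasing by 1 each time)).
B — ×3 each step: 3, 9, 27, 81, 243 → 729 → 2187.
C: 27, 64, 125, 216, 343 → 512 → 729 (perfect cubes: 3³, 4³, 5³, …).
For the d, alternating steps +4, +8, +4, +8, …: 40, 44, 52, 56, 64 → 68 → 76.
So the next two elements are {a=24 : b=729 : c=512 : d=68} and {a=25 : b=2187 : c=729 : d=76}.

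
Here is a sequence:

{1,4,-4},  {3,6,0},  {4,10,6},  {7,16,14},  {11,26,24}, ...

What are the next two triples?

{18,42,36}, {29,68,50}

For the first component, each term is the sum of the two before it: 1, 3, 4, 7, 11 → 18 → 29.
Second component — each term is the sum of the two before it: 4, 6, 10, 16, 26 → 42 → 68.
Third component — differences are 4, 6, 8, … (increasing by 2 each time): -4, 0, 6, 14, 24 → 36 → 50.
Putting the parts together: {18,42,36} and then {29,68,50}.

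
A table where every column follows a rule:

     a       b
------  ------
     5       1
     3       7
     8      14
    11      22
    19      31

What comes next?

Column a: each term is the sum of the two before it, so 5, 3, 8, 11, 19 → 30.
Column b: differences are 6, 7, 8, … (increasing by 1 each time); 1, 7, 14, 22, 31 → 41.
So the next row is 30  41.

30  41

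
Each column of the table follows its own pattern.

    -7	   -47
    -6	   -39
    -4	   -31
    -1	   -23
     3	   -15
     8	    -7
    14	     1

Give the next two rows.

21  9; 29  17

First component: differences are 1, 2, 3, … (increasing by 1 each time), so -7, -6, -4, -1, 3, 8, 14 → 21 → 29.
Second component: +8 each step; -47, -39, -31, -23, -15, -7, 1 → 9 → 17.
So the next two rows are 21  9 and 29  17.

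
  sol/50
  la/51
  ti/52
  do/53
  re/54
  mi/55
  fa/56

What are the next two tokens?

Note: sol, la, ti, do, re, mi, fa → sol → la (runs through the solfège scale do→ti).
Second component — +1 each step: 50, 51, 52, 53, 54, 55, 56 → 57 → 58.
Putting the parts together: sol/57 and then la/58.

sol/57, la/58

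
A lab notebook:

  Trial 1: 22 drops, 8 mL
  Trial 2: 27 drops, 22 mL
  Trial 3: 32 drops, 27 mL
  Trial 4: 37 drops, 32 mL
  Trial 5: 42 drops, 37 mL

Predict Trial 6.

47 drops, 42 mL

Drops: 22, 27, 32, 37, 42 → 47 (+5 each step).
For the mL, always the previous value of the drops: 8, 22, 27, 32, 37 → 42.
Combining the parts gives 47 drops, 42 mL.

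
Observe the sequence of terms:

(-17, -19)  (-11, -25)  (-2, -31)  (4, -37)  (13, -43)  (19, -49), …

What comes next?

(28, -55)

First coordinate — alternating steps +6, +9, +6, +9, …: -17, -11, -2, 4, 13, 19 → 28.
Second coordinate: −6 each step, so -19, -25, -31, -37, -43, -49 → -55.
So the next term is (28, -55).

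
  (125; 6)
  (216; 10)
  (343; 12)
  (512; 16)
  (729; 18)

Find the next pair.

First slot: perfect cubes: 5³, 6³, 7³, …; 125, 216, 343, 512, 729 → 1000.
Second slot: alternating steps +4, +2, +4, +2, …, so 6, 10, 12, 16, 18 → 22.
Putting it together: (1000; 22).

(1000; 22)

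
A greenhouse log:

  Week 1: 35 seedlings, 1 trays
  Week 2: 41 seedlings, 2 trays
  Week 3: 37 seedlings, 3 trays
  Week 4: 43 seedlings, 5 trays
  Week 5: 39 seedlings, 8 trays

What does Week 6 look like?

For the seedlings, alternating steps +6, −4, +6, −4, …: 35, 41, 37, 43, 39 → 45.
For the trays, each term is the sum of the two before it: 1, 2, 3, 5, 8 → 13.
So the next line is 45 seedlings, 13 trays.

45 seedlings, 13 trays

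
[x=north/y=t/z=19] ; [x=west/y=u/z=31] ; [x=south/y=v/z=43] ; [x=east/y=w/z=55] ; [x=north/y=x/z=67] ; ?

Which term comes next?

X: repeats north → west → south → east, so north, west, south, east, north → west.
For the y, letters move forward 1 place in the alphabet: t, u, v, w, x → y.
Z: +12 each step, so 19, 31, 43, 55, 67 → 79.
Combining the parts gives [x=west/y=y/z=79].

[x=west/y=y/z=79]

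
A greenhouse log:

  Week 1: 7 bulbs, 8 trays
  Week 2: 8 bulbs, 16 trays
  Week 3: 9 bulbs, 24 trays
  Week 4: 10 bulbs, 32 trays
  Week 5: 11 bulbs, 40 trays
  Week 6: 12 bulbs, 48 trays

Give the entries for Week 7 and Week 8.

13 bulbs, 56 trays; 14 bulbs, 64 trays

Bulbs: 7, 8, 9, 10, 11, 12 → 13 → 14 (+1 each step).
Trays: +8 each step, so 8, 16, 24, 32, 40, 48 → 56 → 64.
Putting the parts together: 13 bulbs, 56 trays and then 14 bulbs, 64 trays.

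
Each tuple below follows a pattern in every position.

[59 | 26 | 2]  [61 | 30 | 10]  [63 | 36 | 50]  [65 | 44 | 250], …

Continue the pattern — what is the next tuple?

[67 | 54 | 1250]

First entry — +2 each step: 59, 61, 63, 65 → 67.
Second entry goes 26, 30, 36, 44 → 54 (differences are 4, 6, 8, … (increasing by 2 each time)).
Third entry: 2, 10, 50, 250 → 1250 (×5 each step).
Combining the parts gives [67 | 54 | 1250].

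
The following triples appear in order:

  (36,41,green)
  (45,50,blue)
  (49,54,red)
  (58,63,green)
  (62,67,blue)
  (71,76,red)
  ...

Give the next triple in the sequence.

(75,80,green)

First coordinate goes 36, 45, 49, 58, 62, 71 → 75 (alternating steps +9, +4, +9, +4, …).
Second coordinate goes 41, 50, 54, 63, 67, 76 → 80 (always 5 more than the first coordinate).
For the colour, repeats green → blue → red: green, blue, red, green, blue, red → green.
Putting it together: (75,80,green).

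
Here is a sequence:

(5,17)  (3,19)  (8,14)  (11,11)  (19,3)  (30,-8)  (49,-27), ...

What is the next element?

For the first value, each term is the sum of the two before it: 5, 3, 8, 11, 19, 30, 49 → 79.
For the second value, together with the first value always sums to 22: 17, 19, 14, 11, 3, -8, -27 → -57.
Combining the parts gives (79,-57).

(79,-57)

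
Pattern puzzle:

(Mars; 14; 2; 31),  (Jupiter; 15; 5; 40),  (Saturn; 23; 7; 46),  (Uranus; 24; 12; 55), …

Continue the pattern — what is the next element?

(Neptune; 32; 19; 61)

Planet goes Mars, Jupiter, Saturn, Uranus → Neptune (runs through the planets Mercury→Neptune).
Second slot — alternating steps +1, +8, +1, +8, …: 14, 15, 23, 24 → 32.
Third slot: each term is the sum of the two before it, so 2, 5, 7, 12 → 19.
Fourth slot: 31, 40, 46, 55 → 61 (alternating steps +9, +6, +9, +6, …).
So the next element is (Neptune; 32; 19; 61).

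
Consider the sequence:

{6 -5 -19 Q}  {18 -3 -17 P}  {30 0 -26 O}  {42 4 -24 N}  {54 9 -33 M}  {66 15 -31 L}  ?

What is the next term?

{78 22 -40 K}

For the first component, +12 each step: 6, 18, 30, 42, 54, 66 → 78.
Second component: -5, -3, 0, 4, 9, 15 → 22 (differences are 2, 3, 4, … (increasing by 1 each time)).
For the third component, alternating steps +2, −9, +2, −9, …: -19, -17, -26, -24, -33, -31 → -40.
Letter: Q, P, O, N, M, L → K (letters move back 1 place in the alphabet).
Putting it together: {78 22 -40 K}.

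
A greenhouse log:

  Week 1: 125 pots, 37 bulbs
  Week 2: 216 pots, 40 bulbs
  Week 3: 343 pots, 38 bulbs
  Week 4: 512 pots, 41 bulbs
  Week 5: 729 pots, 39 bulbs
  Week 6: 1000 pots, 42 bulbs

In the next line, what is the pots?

1331

For the pots, perfect cubes: 5³, 6³, 7³, …: 125, 216, 343, 512, 729, 1000 → 1331.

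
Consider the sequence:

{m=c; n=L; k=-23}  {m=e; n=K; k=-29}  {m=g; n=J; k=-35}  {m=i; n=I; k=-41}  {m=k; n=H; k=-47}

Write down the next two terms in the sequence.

{m=m; n=G; k=-53}, {m=o; n=F; k=-59}

For the m, letters move forward 2 places in the alphabet: c, e, g, i, k → m → o.
For the n, letters move back 1 place in the alphabet: L, K, J, I, H → G → F.
K: -23, -29, -35, -41, -47 → -53 → -59 (−6 each step).
Putting the parts together: {m=m; n=G; k=-53} and then {m=o; n=F; k=-59}.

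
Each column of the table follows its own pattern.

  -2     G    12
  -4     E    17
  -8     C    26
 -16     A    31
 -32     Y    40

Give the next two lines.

-64  W  45; -128  U  54

For the first component, ×2 each step: -2, -4, -8, -16, -32 → -64 → -128.
Letter — letters move back 2 places in the alphabet, wrapping A→Z: G, E, C, A, Y → W → U.
For the third component, alternating steps +5, +9, +5, +9, …: 12, 17, 26, 31, 40 → 45 → 54.
So the next two lines are -64  W  45 and -128  U  54.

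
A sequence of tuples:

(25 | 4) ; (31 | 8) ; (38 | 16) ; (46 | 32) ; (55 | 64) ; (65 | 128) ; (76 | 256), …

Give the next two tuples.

For the first value, differences are 6, 7, 8, … (increasing by 1 each time): 25, 31, 38, 46, 55, 65, 76 → 88 → 101.
Second value: 4, 8, 16, 32, 64, 128, 256 → 512 → 1024 (×2 each step).
Putting the parts together: (88 | 512) and then (101 | 1024).

(88 | 512), (101 | 1024)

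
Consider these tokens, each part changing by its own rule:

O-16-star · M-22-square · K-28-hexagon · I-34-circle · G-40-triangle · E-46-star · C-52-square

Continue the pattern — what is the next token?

Letter: letters move back 2 places in the alphabet, so O, M, K, I, G, E, C → A.
Second component goes 16, 22, 28, 34, 40, 46, 52 → 58 (+6 each step).
Shape: star, square, hexagon, circle, triangle, star, square → hexagon (repeats star → square → hexagon → circle → triangle).
Combining the parts gives A-58-hexagon.

A-58-hexagon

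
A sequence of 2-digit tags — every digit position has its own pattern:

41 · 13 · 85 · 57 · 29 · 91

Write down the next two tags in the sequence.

First digit: −3 each step, mod 10, so 4, 1, 8, 5, 2, 9 → 6 → 3.
Second digit: 1, 3, 5, 7, 9, 1 → 3 → 5 (+2 each step, mod 10).
Putting the parts together: 63 and then 35.

63 then 35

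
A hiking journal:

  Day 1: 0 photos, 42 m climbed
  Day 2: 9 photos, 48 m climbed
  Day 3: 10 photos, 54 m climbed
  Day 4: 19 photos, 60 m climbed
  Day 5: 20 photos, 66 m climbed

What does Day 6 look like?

29 photos, 72 m climbed

Photos goes 0, 9, 10, 19, 20 → 29 (alternating steps +9, +1, +9, +1, …).
For the m climbed, +6 each step: 42, 48, 54, 60, 66 → 72.
Putting it together: 29 photos, 72 m climbed.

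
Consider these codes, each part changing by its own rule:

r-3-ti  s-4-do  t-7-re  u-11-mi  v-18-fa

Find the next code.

w-29-sol

Letter — letters move forward 1 place in the alphabet: r, s, t, u, v → w.
Second component: 3, 4, 7, 11, 18 → 29 (each term is the sum of the two before it).
Note: ti, do, re, mi, fa → sol (runs through the solfège scale do→ti).
Combining the parts gives w-29-sol.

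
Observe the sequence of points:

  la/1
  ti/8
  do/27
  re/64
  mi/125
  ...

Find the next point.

Note — runs through the solfège scale do→ti: la, ti, do, re, mi → fa.
Second slot goes 1, 8, 27, 64, 125 → 216 (perfect cubes: 1³, 2³, 3³, …).
So the next point is fa/216.

fa/216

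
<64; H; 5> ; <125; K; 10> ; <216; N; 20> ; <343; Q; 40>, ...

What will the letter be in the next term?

T

Letter: letters move forward 3 places in the alphabet; H, K, N, Q → T.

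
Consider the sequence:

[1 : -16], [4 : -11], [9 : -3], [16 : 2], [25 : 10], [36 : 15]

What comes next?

For the first slot, perfect squares: 1², 2², 3², …: 1, 4, 9, 16, 25, 36 → 49.
Second slot — alternating steps +5, +8, +5, +8, …: -16, -11, -3, 2, 10, 15 → 23.
Putting it together: [49 : 23].

[49 : 23]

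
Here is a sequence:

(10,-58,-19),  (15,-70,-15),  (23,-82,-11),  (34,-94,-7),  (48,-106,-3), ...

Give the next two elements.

First slot — differences are 5, 8, 11, … (increasing by 3 each time): 10, 15, 23, 34, 48 → 65 → 85.
For the second slot, −12 each step: -58, -70, -82, -94, -106 → -118 → -130.
Third slot: +4 each step; -19, -15, -11, -7, -3 → 1 → 5.
Putting the parts together: (65,-118,1) and then (85,-130,5).

(65,-118,1), (85,-130,5)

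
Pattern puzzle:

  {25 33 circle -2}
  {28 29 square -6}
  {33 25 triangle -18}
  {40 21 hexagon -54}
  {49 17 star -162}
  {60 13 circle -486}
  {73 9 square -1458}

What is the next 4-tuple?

For the first value, differences are 3, 5, 7, … (increasing by 2 each time): 25, 28, 33, 40, 49, 60, 73 → 88.
Second value: −4 each step, so 33, 29, 25, 21, 17, 13, 9 → 5.
Shape: repeats circle → square → triangle → hexagon → star; circle, square, triangle, hexagon, star, circle, square → triangle.
Fourth value: -2, -6, -18, -54, -162, -486, -1458 → -4374 (×3 each step).
So the next 4-tuple is {88 5 triangle -4374}.

{88 5 triangle -4374}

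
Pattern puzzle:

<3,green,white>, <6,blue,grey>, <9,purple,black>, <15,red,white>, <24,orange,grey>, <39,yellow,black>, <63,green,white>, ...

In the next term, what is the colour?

blue

For the first component, each term is the sum of the two before it: 3, 6, 9, 15, 24, 39, 63 → 102.
For the colour, repeats green → blue → purple → red → orange → yellow: green, blue, purple, red, orange, yellow, green → blue.
Shade goes white, grey, black, white, grey, black, white → grey (repeats white → grey → black).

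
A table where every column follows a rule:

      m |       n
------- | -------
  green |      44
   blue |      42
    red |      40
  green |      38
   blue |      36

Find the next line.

red  34

For the column m, repeats green → blue → red: green, blue, red, green, blue → red.
Column n: −2 each step, so 44, 42, 40, 38, 36 → 34.
Combining the parts gives red  34.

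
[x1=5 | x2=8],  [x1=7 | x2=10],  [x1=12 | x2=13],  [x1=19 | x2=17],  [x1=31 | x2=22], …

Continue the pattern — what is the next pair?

X1 — each term is the sum of the two before it: 5, 7, 12, 19, 31 → 50.
X2 — differences are 2, 3, 4, … (increasing by 1 each time): 8, 10, 13, 17, 22 → 28.
Combining the parts gives [x1=50 | x2=28].

[x1=50 | x2=28]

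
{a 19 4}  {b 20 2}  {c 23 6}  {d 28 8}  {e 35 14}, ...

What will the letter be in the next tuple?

Letter: letters move forward 1 place in the alphabet; a, b, c, d, e → f.
For the second value, differences are 1, 3, 5, … (increasing by 2 each time): 19, 20, 23, 28, 35 → 44.
For the third value, each term is the sum of the two before it: 4, 2, 6, 8, 14 → 22.

f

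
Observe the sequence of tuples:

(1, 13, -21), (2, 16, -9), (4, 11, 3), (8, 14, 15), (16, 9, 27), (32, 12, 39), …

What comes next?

First part: ×2 each step, so 1, 2, 4, 8, 16, 32 → 64.
Second part: alternating steps +3, −5, +3, −5, …, so 13, 16, 11, 14, 9, 12 → 7.
Third part — +12 each step: -21, -9, 3, 15, 27, 39 → 51.
Combining the parts gives (64, 7, 51).

(64, 7, 51)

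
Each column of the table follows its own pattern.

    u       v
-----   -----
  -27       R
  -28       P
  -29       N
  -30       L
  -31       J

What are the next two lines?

-32  H; -33  F

For the column u, −1 each step: -27, -28, -29, -30, -31 → -32 → -33.
Column v: letters move back 2 places in the alphabet; R, P, N, L, J → H → F.
Putting the parts together: -32  H and then -33  F.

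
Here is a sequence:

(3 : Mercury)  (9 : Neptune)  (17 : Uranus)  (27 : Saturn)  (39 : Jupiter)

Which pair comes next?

First value: differences are 6, 8, 10, … (increasing by 2 each time); 3, 9, 17, 27, 39 → 53.
Planet: runs backward through the planets Mercury→Neptune, so Mercury, Neptune, Uranus, Saturn, Jupiter → Mars.
So the next pair is (53 : Mars).

(53 : Mars)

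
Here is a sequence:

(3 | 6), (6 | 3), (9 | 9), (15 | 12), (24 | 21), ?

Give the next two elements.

First part goes 3, 6, 9, 15, 24 → 39 → 63 (each term is the sum of the two before it).
Second part: each term is the sum of the two before it, so 6, 3, 9, 12, 21 → 33 → 54.
Putting the parts together: (39 | 33) and then (63 | 54).

(39 | 33), (63 | 54)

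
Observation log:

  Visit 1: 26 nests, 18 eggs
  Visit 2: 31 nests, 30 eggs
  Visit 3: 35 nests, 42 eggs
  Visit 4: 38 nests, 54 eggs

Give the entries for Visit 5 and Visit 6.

40 nests, 66 eggs; 41 nests, 78 eggs

Nests goes 26, 31, 35, 38 → 40 → 41 (differences are 5, 4, 3, … (decreasing by 1 each time)).
Eggs: +12 each step; 18, 30, 42, 54 → 66 → 78.
Putting the parts together: 40 nests, 66 eggs and then 41 nests, 78 eggs.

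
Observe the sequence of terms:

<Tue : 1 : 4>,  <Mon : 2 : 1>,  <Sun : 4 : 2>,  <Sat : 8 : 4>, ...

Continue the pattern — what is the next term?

<Fri : 16 : 8>

For the day, runs backward through the weekdays Mon→Sun: Tue, Mon, Sun, Sat → Fri.
Second entry — ×2 each step: 1, 2, 4, 8 → 16.
Third entry: 4, 1, 2, 4 → 8 (always the previous value of the second entry).
Combining the parts gives <Fri : 16 : 8>.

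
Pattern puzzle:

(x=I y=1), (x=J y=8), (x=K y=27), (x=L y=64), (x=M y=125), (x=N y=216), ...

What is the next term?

(x=O y=343)

X: letters move forward 1 place in the alphabet; I, J, K, L, M, N → O.
Y: perfect cubes: 1³, 2³, 3³, …; 1, 8, 27, 64, 125, 216 → 343.
Putting it together: (x=O y=343).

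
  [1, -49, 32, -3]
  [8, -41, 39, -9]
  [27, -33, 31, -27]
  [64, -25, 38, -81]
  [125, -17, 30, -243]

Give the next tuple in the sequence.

For the first component, perfect cubes: 1³, 2³, 3³, …: 1, 8, 27, 64, 125 → 216.
Second component: -49, -41, -33, -25, -17 → -9 (+8 each step).
Third component: alternating steps +7, −8, +7, −8, …; 32, 39, 31, 38, 30 → 37.
Fourth component goes -3, -9, -27, -81, -243 → -729 (×3 each step).
So the next tuple is [216, -9, 37, -729].

[216, -9, 37, -729]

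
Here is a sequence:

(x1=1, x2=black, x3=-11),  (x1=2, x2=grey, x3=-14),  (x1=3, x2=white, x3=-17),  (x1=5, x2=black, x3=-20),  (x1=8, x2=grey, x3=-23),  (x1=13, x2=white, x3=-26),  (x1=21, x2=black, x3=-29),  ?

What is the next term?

(x1=34, x2=grey, x3=-32)

X1: 1, 2, 3, 5, 8, 13, 21 → 34 (each term is the sum of the two before it).
X2: repeats black → grey → white, so black, grey, white, black, grey, white, black → grey.
X3 — −3 each step: -11, -14, -17, -20, -23, -26, -29 → -32.
Combining the parts gives (x1=34, x2=grey, x3=-32).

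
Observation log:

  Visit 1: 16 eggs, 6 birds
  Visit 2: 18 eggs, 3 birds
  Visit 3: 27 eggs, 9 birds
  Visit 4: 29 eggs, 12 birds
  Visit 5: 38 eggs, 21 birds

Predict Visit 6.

Eggs: alternating steps +2, +9, +2, +9, …; 16, 18, 27, 29, 38 → 40.
For the birds, each term is the sum of the two before it: 6, 3, 9, 12, 21 → 33.
Putting it together: 40 eggs, 33 birds.

40 eggs, 33 birds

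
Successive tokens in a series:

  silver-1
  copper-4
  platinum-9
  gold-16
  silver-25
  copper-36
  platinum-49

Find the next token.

Metal — repeats silver → copper → platinum → gold: silver, copper, platinum, gold, silver, copper, platinum → gold.
Second component — perfect squares: 1², 2², 3², …: 1, 4, 9, 16, 25, 36, 49 → 64.
Putting it together: gold-64.

gold-64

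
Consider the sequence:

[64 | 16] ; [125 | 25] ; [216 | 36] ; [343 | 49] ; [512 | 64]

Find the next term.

First coordinate: perfect cubes: 4³, 5³, 6³, …, so 64, 125, 216, 343, 512 → 729.
Second coordinate — perfect squares: 4², 5², 6², …: 16, 25, 36, 49, 64 → 81.
Putting it together: [729 | 81].

[729 | 81]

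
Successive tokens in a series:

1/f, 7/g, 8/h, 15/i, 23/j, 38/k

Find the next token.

61/l

First component — each term is the sum of the two before it: 1, 7, 8, 15, 23, 38 → 61.
Letter: f, g, h, i, j, k → l (letters move forward 1 place in the alphabet).
Putting it together: 61/l.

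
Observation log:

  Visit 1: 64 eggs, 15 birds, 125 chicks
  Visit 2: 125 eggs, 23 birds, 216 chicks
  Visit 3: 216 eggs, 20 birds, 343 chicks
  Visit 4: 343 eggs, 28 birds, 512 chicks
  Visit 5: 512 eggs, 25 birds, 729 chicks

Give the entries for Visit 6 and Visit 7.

729 eggs, 33 birds, 1000 chicks; 1000 eggs, 30 birds, 1331 chicks

Eggs: perfect cubes: 4³, 5³, 6³, …; 64, 125, 216, 343, 512 → 729 → 1000.
Birds — alternating steps +8, −3, +8, −3, …: 15, 23, 20, 28, 25 → 33 → 30.
Chicks: perfect cubes: 5³, 6³, 7³, …; 125, 216, 343, 512, 729 → 1000 → 1331.
Putting the parts together: 729 eggs, 33 birds, 1000 chicks and then 1000 eggs, 30 birds, 1331 chicks.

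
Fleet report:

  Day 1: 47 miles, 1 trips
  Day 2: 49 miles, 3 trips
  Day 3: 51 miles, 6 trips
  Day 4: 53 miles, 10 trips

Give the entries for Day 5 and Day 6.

55 miles, 15 trips; 57 miles, 21 trips

Miles goes 47, 49, 51, 53 → 55 → 57 (+2 each step).
Trips — differences are 2, 3, 4, … (increasing by 1 each time): 1, 3, 6, 10 → 15 → 21.
So the next two records are 55 miles, 15 trips and 57 miles, 21 trips.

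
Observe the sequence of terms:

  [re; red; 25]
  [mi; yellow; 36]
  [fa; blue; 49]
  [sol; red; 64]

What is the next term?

Note: runs through the solfège scale do→ti; re, mi, fa, sol → la.
Colour goes red, yellow, blue, red → yellow (repeats red → yellow → blue).
Third entry goes 25, 36, 49, 64 → 81 (perfect squares: 5², 6², 7², …).
So the next term is [la; yellow; 81].

[la; yellow; 81]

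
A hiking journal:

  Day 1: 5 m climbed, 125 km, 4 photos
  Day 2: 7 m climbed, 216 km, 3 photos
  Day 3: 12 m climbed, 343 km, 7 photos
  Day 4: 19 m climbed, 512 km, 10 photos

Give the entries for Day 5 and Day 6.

31 m climbed, 729 km, 17 photos; 50 m climbed, 1000 km, 27 photos

M climbed: each term is the sum of the two before it, so 5, 7, 12, 19 → 31 → 50.
Km goes 125, 216, 343, 512 → 729 → 1000 (perfect cubes: 5³, 6³, 7³, …).
Photos: each term is the sum of the two before it; 4, 3, 7, 10 → 17 → 27.
So the next two records are 31 m climbed, 729 km, 17 photos and 50 m climbed, 1000 km, 27 photos.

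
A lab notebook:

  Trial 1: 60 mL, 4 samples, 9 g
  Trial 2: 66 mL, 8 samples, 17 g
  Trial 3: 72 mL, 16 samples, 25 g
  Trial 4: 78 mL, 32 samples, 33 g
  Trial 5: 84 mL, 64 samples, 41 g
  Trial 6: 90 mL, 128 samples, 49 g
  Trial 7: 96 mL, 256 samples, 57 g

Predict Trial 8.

102 mL, 512 samples, 65 g

For the mL, +6 each step: 60, 66, 72, 78, 84, 90, 96 → 102.
Samples: ×2 each step, so 4, 8, 16, 32, 64, 128, 256 → 512.
G: 9, 17, 25, 33, 41, 49, 57 → 65 (+8 each step).
Combining the parts gives 102 mL, 512 samples, 65 g.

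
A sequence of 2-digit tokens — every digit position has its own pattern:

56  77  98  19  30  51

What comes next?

First digit — +2 each step, mod 10: 5, 7, 9, 1, 3, 5 → 7.
Second digit goes 6, 7, 8, 9, 0, 1 → 2 (+1 each step, mod 10).
Putting it together: 72.

72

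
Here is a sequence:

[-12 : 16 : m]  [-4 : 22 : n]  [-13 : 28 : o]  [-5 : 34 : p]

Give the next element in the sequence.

For the first slot, alternating steps +8, −9, +8, −9, …: -12, -4, -13, -5 → -14.
For the second slot, +6 each step: 16, 22, 28, 34 → 40.
Letter: m, n, o, p → q (letters move forward 1 place in the alphabet).
Putting it together: [-14 : 40 : q].

[-14 : 40 : q]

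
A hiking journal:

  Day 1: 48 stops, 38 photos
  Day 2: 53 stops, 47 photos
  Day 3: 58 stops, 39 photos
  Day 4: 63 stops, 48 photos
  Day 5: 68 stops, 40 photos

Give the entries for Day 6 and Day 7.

73 stops, 49 photos; 78 stops, 41 photos

Stops — +5 each step: 48, 53, 58, 63, 68 → 73 → 78.
Photos: 38, 47, 39, 48, 40 → 49 → 41 (alternating steps +9, −8, +9, −8, …).
Putting the parts together: 73 stops, 49 photos and then 78 stops, 41 photos.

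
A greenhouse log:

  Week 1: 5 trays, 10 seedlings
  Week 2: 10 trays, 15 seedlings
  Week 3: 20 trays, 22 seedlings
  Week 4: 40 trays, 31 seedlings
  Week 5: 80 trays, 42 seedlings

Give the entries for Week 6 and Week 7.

160 trays, 55 seedlings; 320 trays, 70 seedlings

Trays goes 5, 10, 20, 40, 80 → 160 → 320 (×2 each step).
For the seedlings, differences are 5, 7, 9, … (increasing by 2 each time): 10, 15, 22, 31, 42 → 55 → 70.
Putting the parts together: 160 trays, 55 seedlings and then 320 trays, 70 seedlings.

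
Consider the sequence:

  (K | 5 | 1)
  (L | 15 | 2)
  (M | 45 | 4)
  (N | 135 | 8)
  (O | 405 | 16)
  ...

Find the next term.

Letter: letters move forward 1 place in the alphabet; K, L, M, N, O → P.
Second component: ×3 each step; 5, 15, 45, 135, 405 → 1215.
Third component — ×2 each step: 1, 2, 4, 8, 16 → 32.
Putting it together: (P | 1215 | 32).

(P | 1215 | 32)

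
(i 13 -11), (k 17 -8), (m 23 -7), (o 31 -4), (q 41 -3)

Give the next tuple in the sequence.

Letter: letters move forward 2 places in the alphabet; i, k, m, o, q → s.
Second component goes 13, 17, 23, 31, 41 → 53 (differences are 4, 6, 8, … (increasing by 2 each time)).
Third component: alternating steps +3, +1, +3, +1, …; -11, -8, -7, -4, -3 → 0.
So the next tuple is (s 53 0).

(s 53 0)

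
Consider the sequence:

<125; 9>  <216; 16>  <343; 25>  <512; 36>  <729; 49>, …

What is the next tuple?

First part: perfect cubes: 5³, 6³, 7³, …; 125, 216, 343, 512, 729 → 1000.
Second part — perfect squares: 3², 4², 5², …: 9, 16, 25, 36, 49 → 64.
So the next tuple is <1000; 64>.

<1000; 64>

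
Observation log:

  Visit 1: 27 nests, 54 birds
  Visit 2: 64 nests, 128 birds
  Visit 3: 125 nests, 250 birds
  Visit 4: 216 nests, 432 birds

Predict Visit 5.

Nests: 27, 64, 125, 216 → 343 (perfect cubes: 3³, 4³, 5³, …).
Birds goes 54, 128, 250, 432 → 686 (always 2 × the nests).
Combining the parts gives 343 nests, 686 birds.

343 nests, 686 birds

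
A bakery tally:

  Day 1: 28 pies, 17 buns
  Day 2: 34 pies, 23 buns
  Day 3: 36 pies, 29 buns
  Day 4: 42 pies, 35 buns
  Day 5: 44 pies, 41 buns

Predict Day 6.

For the pies, alternating steps +6, +2, +6, +2, …: 28, 34, 36, 42, 44 → 50.
For the buns, +6 each step: 17, 23, 29, 35, 41 → 47.
So the next row is 50 pies, 47 buns.

50 pies, 47 buns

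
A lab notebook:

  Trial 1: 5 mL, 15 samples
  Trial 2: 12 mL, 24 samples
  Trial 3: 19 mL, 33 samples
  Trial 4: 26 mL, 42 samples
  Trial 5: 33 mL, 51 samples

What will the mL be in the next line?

40

ML — +7 each step: 5, 12, 19, 26, 33 → 40.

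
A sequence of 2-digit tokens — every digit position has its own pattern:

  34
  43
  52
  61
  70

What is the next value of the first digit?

8

First digit: +1 each step, mod 10; 3, 4, 5, 6, 7 → 8.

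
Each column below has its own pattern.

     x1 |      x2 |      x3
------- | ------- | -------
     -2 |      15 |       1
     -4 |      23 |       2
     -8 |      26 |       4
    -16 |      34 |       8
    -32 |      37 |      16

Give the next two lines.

For the column x1, ×2 each step: -2, -4, -8, -16, -32 → -64 → -128.
Column x2: alternating steps +8, +3, +8, +3, …, so 15, 23, 26, 34, 37 → 45 → 48.
Column x3: 1, 2, 4, 8, 16 → 32 → 64 (×2 each step).
Putting the parts together: -64  45  32 and then -128  48  64.

-64  45  32; -128  48  64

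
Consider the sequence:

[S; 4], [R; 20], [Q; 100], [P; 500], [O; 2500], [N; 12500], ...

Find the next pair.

Letter: letters move back 1 place in the alphabet; S, R, Q, P, O, N → M.
Second entry: ×5 each step; 4, 20, 100, 500, 2500, 12500 → 62500.
Putting it together: [M; 62500].

[M; 62500]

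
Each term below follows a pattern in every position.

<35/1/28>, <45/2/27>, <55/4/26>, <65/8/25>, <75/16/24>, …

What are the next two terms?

<85/32/23>, <95/64/22>

First value: +10 each step; 35, 45, 55, 65, 75 → 85 → 95.
Second value — ×2 each step: 1, 2, 4, 8, 16 → 32 → 64.
Third value: −1 each step, so 28, 27, 26, 25, 24 → 23 → 22.
So the next two terms are <85/32/23> and <95/64/22>.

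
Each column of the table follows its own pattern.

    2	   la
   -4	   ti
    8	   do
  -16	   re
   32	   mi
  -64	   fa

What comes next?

First component — ×(-2) each step: 2, -4, 8, -16, 32, -64 → 128.
For the note, runs through the solfège scale do→ti: la, ti, do, re, mi, fa → sol.
Putting it together: 128  sol.

128  sol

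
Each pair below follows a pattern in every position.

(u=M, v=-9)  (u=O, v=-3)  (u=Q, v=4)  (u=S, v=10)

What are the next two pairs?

U: letters move forward 2 places in the alphabet; M, O, Q, S → U → W.
V: alternating steps +6, +7, +6, +7, …, so -9, -3, 4, 10 → 17 → 23.
Putting the parts together: (u=U, v=17) and then (u=W, v=23).

(u=U, v=17), (u=W, v=23)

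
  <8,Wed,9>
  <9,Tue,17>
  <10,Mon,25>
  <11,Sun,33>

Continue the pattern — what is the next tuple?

First entry: +1 each step; 8, 9, 10, 11 → 12.
Day — runs backward through the weekdays Mon→Sun: Wed, Tue, Mon, Sun → Sat.
Third entry: 9, 17, 25, 33 → 41 (+8 each step).
So the next tuple is <12,Sat,41>.

<12,Sat,41>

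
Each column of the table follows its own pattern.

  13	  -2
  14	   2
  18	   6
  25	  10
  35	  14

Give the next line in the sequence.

First component — differences are 1, 4, 7, … (increasing by 3 each time): 13, 14, 18, 25, 35 → 48.
For the second component, +4 each step: -2, 2, 6, 10, 14 → 18.
Combining the parts gives 48  18.

48  18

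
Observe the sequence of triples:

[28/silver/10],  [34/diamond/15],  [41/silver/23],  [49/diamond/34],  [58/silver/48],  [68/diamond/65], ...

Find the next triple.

First value: differences are 6, 7, 8, … (increasing by 1 each time), so 28, 34, 41, 49, 58, 68 → 79.
Rank: silver, diamond, silver, diamond, silver, diamond → silver (alternates silver ↔ diamond).
Third value goes 10, 15, 23, 34, 48, 65 → 85 (differences are 5, 8, 11, … (increasing by 3 each time)).
So the next triple is [79/silver/85].

[79/silver/85]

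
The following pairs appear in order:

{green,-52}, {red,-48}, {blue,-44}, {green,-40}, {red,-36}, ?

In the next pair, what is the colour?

blue

Colour — repeats green → red → blue: green, red, blue, green, red → blue.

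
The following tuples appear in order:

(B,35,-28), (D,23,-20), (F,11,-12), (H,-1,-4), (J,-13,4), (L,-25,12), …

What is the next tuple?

Letter: B, D, F, H, J, L → N (letters move forward 2 places in the alphabet).
For the second part, −12 each step: 35, 23, 11, -1, -13, -25 → -37.
For the third part, +8 each step: -28, -20, -12, -4, 4, 12 → 20.
Putting it together: (N,-37,20).

(N,-37,20)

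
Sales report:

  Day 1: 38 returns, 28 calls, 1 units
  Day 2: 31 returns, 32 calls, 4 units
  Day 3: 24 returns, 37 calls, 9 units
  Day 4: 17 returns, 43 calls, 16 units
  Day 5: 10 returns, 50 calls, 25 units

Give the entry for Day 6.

For the returns, −7 each step: 38, 31, 24, 17, 10 → 3.
Calls: differences are 4, 5, 6, … (increasing by 1 each time), so 28, 32, 37, 43, 50 → 58.
Units: perfect squares: 1², 2², 3², …, so 1, 4, 9, 16, 25 → 36.
So the next row is 3 returns, 58 calls, 36 units.

3 returns, 58 calls, 36 units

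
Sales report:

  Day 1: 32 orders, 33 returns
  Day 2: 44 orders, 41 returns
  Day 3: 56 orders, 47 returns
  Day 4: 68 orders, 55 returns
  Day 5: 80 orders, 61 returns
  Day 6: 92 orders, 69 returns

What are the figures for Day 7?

104 orders, 75 returns

Orders: +12 each step, so 32, 44, 56, 68, 80, 92 → 104.
Returns: 33, 41, 47, 55, 61, 69 → 75 (alternating steps +8, +6, +8, +6, …).
So the next row is 104 orders, 75 returns.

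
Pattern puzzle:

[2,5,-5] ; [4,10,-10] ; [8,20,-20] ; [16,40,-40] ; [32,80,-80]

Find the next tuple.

First part — ×2 each step: 2, 4, 8, 16, 32 → 64.
For the second part, ×2 each step: 5, 10, 20, 40, 80 → 160.
Third part — always the negative of the second part: -5, -10, -20, -40, -80 → -160.
Putting it together: [64,160,-160].

[64,160,-160]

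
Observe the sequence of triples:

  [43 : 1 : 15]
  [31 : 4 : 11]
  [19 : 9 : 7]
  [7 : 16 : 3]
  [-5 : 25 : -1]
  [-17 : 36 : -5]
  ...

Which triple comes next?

[-29 : 49 : -9]

First slot: 43, 31, 19, 7, -5, -17 → -29 (−12 each step).
Second slot — perfect squares: 1², 2², 3², …: 1, 4, 9, 16, 25, 36 → 49.
Third slot: −4 each step; 15, 11, 7, 3, -1, -5 → -9.
Putting it together: [-29 : 49 : -9].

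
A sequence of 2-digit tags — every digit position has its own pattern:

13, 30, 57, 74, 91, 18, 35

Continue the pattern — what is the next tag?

First digit — +2 each step, mod 10: 1, 3, 5, 7, 9, 1, 3 → 5.
Second digit: −3 each step, mod 10; 3, 0, 7, 4, 1, 8, 5 → 2.
Combining the parts gives 52.

52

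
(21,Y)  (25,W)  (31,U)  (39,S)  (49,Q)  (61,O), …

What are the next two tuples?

First slot — differences are 4, 6, 8, … (increasing by 2 each time): 21, 25, 31, 39, 49, 61 → 75 → 91.
Letter: Y, W, U, S, Q, O → M → K (letters move back 2 places in the alphabet).
So the next two tuples are (75,M) and (91,K).

(75,M), (91,K)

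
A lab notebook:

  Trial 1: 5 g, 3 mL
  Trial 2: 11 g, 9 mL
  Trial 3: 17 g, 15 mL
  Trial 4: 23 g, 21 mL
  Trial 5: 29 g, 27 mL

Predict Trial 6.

35 g, 33 mL

G: +6 each step, so 5, 11, 17, 23, 29 → 35.
ML goes 3, 9, 15, 21, 27 → 33 (always 2 less than the g).
Putting it together: 35 g, 33 mL.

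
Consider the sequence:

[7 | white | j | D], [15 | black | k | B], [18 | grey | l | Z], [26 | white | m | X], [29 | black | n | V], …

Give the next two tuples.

[37 | grey | o | T], [40 | white | p | R]

First slot: alternating steps +8, +3, +8, +3, …; 7, 15, 18, 26, 29 → 37 → 40.
Shade: repeats white → black → grey, so white, black, grey, white, black → grey → white.
First letter — letters move forward 1 place in the alphabet: j, k, l, m, n → o → p.
Second letter goes D, B, Z, X, V → T → R (letters move back 2 places in the alphabet, wrapping A→Z).
So the next two tuples are [37 | grey | o | T] and [40 | white | p | R].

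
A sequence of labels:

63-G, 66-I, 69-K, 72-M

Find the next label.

First component — +3 each step: 63, 66, 69, 72 → 75.
Letter: letters move forward 2 places in the alphabet, so G, I, K, M → O.
Putting it together: 75-O.

75-O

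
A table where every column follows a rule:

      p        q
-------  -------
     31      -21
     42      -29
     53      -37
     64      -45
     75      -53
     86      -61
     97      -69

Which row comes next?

Column p: 31, 42, 53, 64, 75, 86, 97 → 108 (+11 each step).
Column q: −8 each step, so -21, -29, -37, -45, -53, -61, -69 → -77.
So the next row is 108  -77.

108  -77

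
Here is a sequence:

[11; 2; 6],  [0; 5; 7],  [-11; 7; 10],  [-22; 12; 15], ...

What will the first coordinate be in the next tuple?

-33

First coordinate: −11 each step; 11, 0, -11, -22 → -33.
Second coordinate: 2, 5, 7, 12 → 19 (each term is the sum of the two before it).
Third coordinate — differences are 1, 3, 5, … (increasing by 2 each time): 6, 7, 10, 15 → 22.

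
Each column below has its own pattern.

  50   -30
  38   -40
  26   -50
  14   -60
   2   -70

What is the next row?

First component: 50, 38, 26, 14, 2 → -10 (−12 each step).
For the second component, −10 each step: -30, -40, -50, -60, -70 → -80.
Putting it together: -10  -80.

-10  -80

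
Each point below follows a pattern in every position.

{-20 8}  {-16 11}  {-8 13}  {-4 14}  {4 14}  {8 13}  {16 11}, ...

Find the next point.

For the first entry, alternating steps +4, +8, +4, +8, …: -20, -16, -8, -4, 4, 8, 16 → 20.
Second entry — differences are 3, 2, 1, … (decreasing by 1 each time): 8, 11, 13, 14, 14, 13, 11 → 8.
Putting it together: {20 8}.

{20 8}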